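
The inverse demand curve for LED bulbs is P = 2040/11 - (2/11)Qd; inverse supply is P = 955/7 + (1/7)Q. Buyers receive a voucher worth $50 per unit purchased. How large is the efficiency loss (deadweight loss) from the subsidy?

Pre-subsidy: 2040/11 - (2/11)Q = 955/7 + (1/7)Q gives Q* = 151 and P* = 158.
With the rebate, buyers effectively pay Pb = Ps − 50, where Ps is the price sellers receive.
On the curves, Pb = 2040/11 - (2/11)Q and Ps = 955/7 + (1/7)Q; the wedge Ps − Pb = 50 gives 955/7 + (1/7)Q − (2040/11 - (2/11)Q) = 50, so Q' = 305.
Then Pb = 2040/11 − (2/11)·305 = 130 and Ps = 955/7 + (1/7)·305 = 180.
The subsidy expands output by 305 − 151 = 154 past the efficient level; on those units the gap between marginal cost and willingness to pay runs from 0 up to 50.
DWL = ½ × 50 × 154 = 3850.

Deadweight loss = $3850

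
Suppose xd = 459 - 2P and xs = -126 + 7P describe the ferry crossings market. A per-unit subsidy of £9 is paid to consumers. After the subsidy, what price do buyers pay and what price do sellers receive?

Pre-subsidy: 459 - 2P = -126 + 7P gives P* = 65, x* = 329.
With the rebate, buyers effectively pay Pb = Ps − 9, where Ps is the price sellers receive.
Demand in terms of Ps becomes xd = 459 − 2(Ps − 9) = 477 - 2Ps. Setting this equal to supply: 477 - 2Ps = -126 + 7Ps, so Ps = 67.
Buyers pay Pb = 67 − 9 = 58; x' = -126 + 7·67 = 343.

Buyers pay £58; sellers receive £67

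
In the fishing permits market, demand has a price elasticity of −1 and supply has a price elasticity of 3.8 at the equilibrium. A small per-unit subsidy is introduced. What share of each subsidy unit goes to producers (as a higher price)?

For a small subsidy around the equilibrium, the benefit split depends on the relative slopes, which at a point are proportional to the elasticities.
Buyer share = εs/(εs + |εd|) = 3.8/(3.8 + 1) = 19/24; seller share = |εd|/(εs + |εd|) = 5/24.
So producers capture 5/24 of the subsidy.

Producer share = 5/24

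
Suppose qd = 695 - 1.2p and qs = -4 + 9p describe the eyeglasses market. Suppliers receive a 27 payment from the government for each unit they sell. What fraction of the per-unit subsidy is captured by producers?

Pre-subsidy: 695 - 1.2p = -4 + 9p gives p* = 1165/17, q* = 10417/17.
With the subsidy, sellers receive ps = pb + 27 for each unit, where pb is the price buyers pay.
Supply in terms of pb becomes qs = -4 + 9(pb + 27) = 239 + 9pb. Setting this equal to demand: 695 - 1.2pb = 239 + 9pb, so pb = 760/17.
Sellers receive ps = 760/17 + 27 = 1219/17; q' = 695 − 1.2·(760/17) = 10903/17.
Buyers' price falls by p* − pb = 1165/17 − 760/17 = 405/17; sellers' price rises by ps − p* = 1219/17 − 1165/17 = 54/17.
So producers capture (54/17)/27 = 2/17 of each unit of subsidy.

Producer share = 2/17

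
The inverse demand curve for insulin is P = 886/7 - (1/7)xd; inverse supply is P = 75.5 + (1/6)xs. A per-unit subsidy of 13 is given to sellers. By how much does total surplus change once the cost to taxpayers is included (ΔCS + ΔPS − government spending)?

Net change in total surplus = -273

Pre-subsidy: 886/7 - (1/7)x = 75.5 + (1/6)x gives x* = 165 and P* = 103.
With the subsidy, sellers receive Ps = Pb + 13 for each unit, where Pb is the price buyers pay.
On the curves, Pb = 886/7 - (1/7)x and Ps = 75.5 + (1/6)x; the wedge Ps − Pb = 13 gives 75.5 + (1/6)x − (886/7 - (1/7)x) = 13, so x' = 207.
Then Pb = 886/7 − (1/7)·207 = 97 and Ps = 75.5 + (1/6)·207 = 110.
ΔCS = ½(165 + 207)(103 − 97) = 1116; ΔPS = ½(165 + 207)(110 − 103) = 1302.
Government spending = 13 × 207 = 2691.
Net change = 1116 + 1302 − 2691 = -273. The loss equals the DWL triangle ½·13·42.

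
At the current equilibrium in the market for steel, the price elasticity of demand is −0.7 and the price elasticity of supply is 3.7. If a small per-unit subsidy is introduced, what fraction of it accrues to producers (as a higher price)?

For a small subsidy around the equilibrium, the benefit split depends on the relative slopes, which at a point are proportional to the elasticities.
Buyer share = εs/(εs + |εd|) = 3.7/(3.7 + 0.7) = 37/44; seller share = |εd|/(εs + |εd|) = 7/44.
So producers capture 7/44 of the subsidy.

Producer share = 7/44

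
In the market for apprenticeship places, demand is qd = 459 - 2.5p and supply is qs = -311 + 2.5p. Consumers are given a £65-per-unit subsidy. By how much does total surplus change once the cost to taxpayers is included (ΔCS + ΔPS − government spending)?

Pre-subsidy: 459 - 2.5p = -311 + 2.5p gives p* = 154, q* = 74.
With the rebate, buyers effectively pay pb = ps − 65, where ps is the price sellers receive.
Demand in terms of ps becomes qd = 459 − 2.5(ps − 65) = 621.5 - 2.5ps. Setting this equal to supply: 621.5 - 2.5ps = -311 + 2.5ps, so ps = 186.5.
Buyers pay pb = 186.5 − 65 = 121.5; q' = -311 + 2.5·186.5 = 155.25.
ΔCS = ½(74 + 155.25)(154 − 121.5) = 3725.3125; ΔPS = ½(74 + 155.25)(186.5 − 154) = 3725.3125.
Government spending = 65 × 155.25 = 10091.25.
Net change = 3725.3125 + 3725.3125 − 10091.25 = -2640.625. The loss equals the DWL triangle ½·65·81.25.

Net change in total surplus = -£2640.625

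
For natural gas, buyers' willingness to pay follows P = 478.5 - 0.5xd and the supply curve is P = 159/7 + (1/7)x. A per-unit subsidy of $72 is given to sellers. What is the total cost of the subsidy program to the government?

Government cost = $59112

Pre-subsidy: 478.5 - 0.5x = 159/7 + (1/7)x gives x* = 709 and P* = 124.
With the subsidy, sellers receive Ps = Pb + 72 for each unit, where Pb is the price buyers pay.
On the curves, Pb = 478.5 - 0.5x and Ps = 159/7 + (1/7)x; the wedge Ps − Pb = 72 gives 159/7 + (1/7)x − (478.5 - 0.5x) = 72, so x' = 821.
Then Pb = 478.5 − 0.5·821 = 68 and Ps = 159/7 + (1/7)·821 = 140.
Government outlay = subsidy × quantity = 72 × 821 = 59112.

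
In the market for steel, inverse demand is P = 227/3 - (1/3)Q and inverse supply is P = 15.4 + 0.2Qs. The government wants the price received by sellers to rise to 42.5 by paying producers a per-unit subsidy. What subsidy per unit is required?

At a seller price of 42.5, quantity supplied is -77 + 5·42.5 = 135.5.
Buyers absorb 135.5 only when they pay Pb = 227/3 − (1/3)·135.5 = 30.5.
s = Ps − Pb = 42.5 − 30.5 = 12.

Required subsidy s = 12 per unit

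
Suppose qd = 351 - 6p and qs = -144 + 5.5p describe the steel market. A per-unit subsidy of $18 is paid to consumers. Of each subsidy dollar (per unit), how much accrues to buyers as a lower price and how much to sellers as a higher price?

Buyers gain 198/23 per unit; sellers gain 216/23 per unit

Pre-subsidy: 351 - 6p = -144 + 5.5p gives p* = 990/23, q* = 2133/23.
With the rebate, buyers effectively pay pb = ps − 18, where ps is the price sellers receive.
Demand in terms of ps becomes qd = 351 − 6(ps − 18) = 459 - 6ps. Setting this equal to supply: 459 - 6ps = -144 + 5.5ps, so ps = 1206/23.
Buyers pay pb = 1206/23 − 18 = 792/23; q' = -144 + 5.5·(1206/23) = 3321/23.
Buyers' price falls by p* − pb = 990/23 − 792/23 = 198/23; sellers' price rises by ps − p* = 1206/23 − 990/23 = 216/23.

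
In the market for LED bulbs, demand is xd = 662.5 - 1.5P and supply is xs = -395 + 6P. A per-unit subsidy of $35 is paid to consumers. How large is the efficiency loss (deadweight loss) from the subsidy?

Deadweight loss = $735

Pre-subsidy: 662.5 - 1.5P = -395 + 6P gives P* = 141, x* = 451.
With the rebate, buyers effectively pay Pb = Ps − 35, where Ps is the price sellers receive.
Demand in terms of Ps becomes xd = 662.5 − 1.5(Ps − 35) = 715 - 1.5Ps. Setting this equal to supply: 715 - 1.5Ps = -395 + 6Ps, so Ps = 148.
Buyers pay Pb = 148 − 35 = 113; x' = -395 + 6·148 = 493.
The subsidy expands output by 493 − 451 = 42 past the efficient level; on those units the gap between marginal cost and willingness to pay runs from 0 up to 35.
DWL = ½ × 35 × 42 = 735.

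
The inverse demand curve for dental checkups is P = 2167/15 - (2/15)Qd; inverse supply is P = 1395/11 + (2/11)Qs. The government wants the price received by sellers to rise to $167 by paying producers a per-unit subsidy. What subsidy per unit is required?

At a seller price of 167, quantity supplied is -697.5 + 5.5·167 = 221.
Buyers absorb 221 only when they pay Pb = 2167/15 − (2/15)·221 = 115.
s = Ps − Pb = 167 − 115 = 52.

Required subsidy s = $52 per unit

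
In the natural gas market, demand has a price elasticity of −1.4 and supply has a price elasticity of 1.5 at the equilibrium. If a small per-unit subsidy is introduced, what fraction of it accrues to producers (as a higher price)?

Producer share = 14/29

For a small subsidy around the equilibrium, the benefit split depends on the relative slopes, which at a point are proportional to the elasticities.
Buyer share = εs/(εs + |εd|) = 1.5/(1.5 + 1.4) = 15/29; seller share = |εd|/(εs + |εd|) = 14/29.
So producers capture 14/29 of the subsidy.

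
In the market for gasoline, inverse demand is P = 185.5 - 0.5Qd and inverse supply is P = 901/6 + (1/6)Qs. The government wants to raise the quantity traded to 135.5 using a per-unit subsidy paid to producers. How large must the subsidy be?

At Q = 135.5, from the demand curve buyers pay Pb = 185.5 − 0.5·135.5 = 117.75; from the supply curve sellers need Ps = 901/6 + (1/6)·135.5 = 172.75.
The subsidy must fill the gap: s = Ps − Pb = 172.75 − 117.75 = 55.

Required subsidy s = 55 per unit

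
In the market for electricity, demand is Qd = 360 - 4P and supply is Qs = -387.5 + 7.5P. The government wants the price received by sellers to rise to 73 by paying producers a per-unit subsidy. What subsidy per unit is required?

Required subsidy s = 23 per unit

At a seller price of 73, quantity supplied is -387.5 + 7.5·73 = 160.
Buyers absorb 160 only when they pay Pb with 360 − 4·Pb = 160, i.e. Pb = 50.
s = Ps − Pb = 73 − 50 = 23.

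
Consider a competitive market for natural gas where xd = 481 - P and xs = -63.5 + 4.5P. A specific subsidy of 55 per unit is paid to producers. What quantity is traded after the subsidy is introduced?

Pre-subsidy: 481 - P = -63.5 + 4.5P gives P* = 99, x* = 382.
With the subsidy, sellers receive Ps = Pb + 55 for each unit, where Pb is the price buyers pay.
Supply in terms of Pb becomes xs = -63.5 + 4.5(Pb + 55) = 184 + 4.5Pb. Setting this equal to demand: 481 - Pb = 184 + 4.5Pb, so Pb = 54.
Sellers receive Ps = 54 + 55 = 109; x' = 481 − 1·54 = 427.

x' = 427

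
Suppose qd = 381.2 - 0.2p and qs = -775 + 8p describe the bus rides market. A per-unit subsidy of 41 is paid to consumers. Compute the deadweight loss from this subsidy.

Pre-subsidy: 381.2 - 0.2p = -775 + 8p gives p* = 141, q* = 353.
With the rebate, buyers effectively pay pb = ps − 41, where ps is the price sellers receive.
Demand in terms of ps becomes qd = 381.2 − 0.2(ps − 41) = 389.4 - 0.2ps. Setting this equal to supply: 389.4 - 0.2ps = -775 + 8ps, so ps = 142.
Buyers pay pb = 142 − 41 = 101; q' = -775 + 8·142 = 361.
The subsidy expands output by 361 − 353 = 8 past the efficient level; on those units the gap between marginal cost and willingness to pay runs from 0 up to 41.
DWL = ½ × 41 × 8 = 164.

Deadweight loss = 164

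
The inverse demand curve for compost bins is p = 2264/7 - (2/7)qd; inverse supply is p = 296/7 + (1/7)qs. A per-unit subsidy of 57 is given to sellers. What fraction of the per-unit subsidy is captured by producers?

Producer share = 1/3

Pre-subsidy: 2264/7 - (2/7)q = 296/7 + (1/7)q gives q* = 656 and p* = 136.
With the subsidy, sellers receive ps = pb + 57 for each unit, where pb is the price buyers pay.
On the curves, pb = 2264/7 - (2/7)q and ps = 296/7 + (1/7)q; the wedge ps − pb = 57 gives 296/7 + (1/7)q − (2264/7 - (2/7)q) = 57, so q' = 789.
Then pb = 2264/7 − (2/7)·789 = 98 and ps = 296/7 + (1/7)·789 = 155.
Buyers' price falls by p* − pb = 136 − 98 = 38; sellers' price rises by ps − p* = 155 − 136 = 19.
So producers capture 19/57 = 1/3 of each unit of subsidy.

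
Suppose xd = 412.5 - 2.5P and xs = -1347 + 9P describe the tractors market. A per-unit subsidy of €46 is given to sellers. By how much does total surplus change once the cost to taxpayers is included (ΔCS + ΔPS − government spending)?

Net change in total surplus = -€2070

Pre-subsidy: 412.5 - 2.5P = -1347 + 9P gives P* = 153, x* = 30.
With the subsidy, sellers receive Ps = Pb + 46 for each unit, where Pb is the price buyers pay.
Supply in terms of Pb becomes xs = -1347 + 9(Pb + 46) = -933 + 9Pb. Setting this equal to demand: 412.5 - 2.5Pb = -933 + 9Pb, so Pb = 117.
Sellers receive Ps = 117 + 46 = 163; x' = 412.5 − 2.5·117 = 120.
ΔCS = ½(30 + 120)(153 − 117) = 2700; ΔPS = ½(30 + 120)(163 − 153) = 750.
Government spending = 46 × 120 = 5520.
Net change = 2700 + 750 − 5520 = -2070. The loss equals the DWL triangle ½·46·90.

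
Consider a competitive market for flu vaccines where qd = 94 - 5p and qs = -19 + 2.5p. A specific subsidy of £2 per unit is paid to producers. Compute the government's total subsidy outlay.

Government cost = £44

Pre-subsidy: 94 - 5p = -19 + 2.5p gives p* = 226/15, q* = 56/3.
With the subsidy, sellers receive ps = pb + 2 for each unit, where pb is the price buyers pay.
Supply in terms of pb becomes qs = -19 + 2.5(pb + 2) = -14 + 2.5pb. Setting this equal to demand: 94 - 5pb = -14 + 2.5pb, so pb = 14.4.
Sellers receive ps = 14.4 + 2 = 16.4; q' = 94 − 5·14.4 = 22.
Government outlay = subsidy × quantity = 2 × 22 = 44.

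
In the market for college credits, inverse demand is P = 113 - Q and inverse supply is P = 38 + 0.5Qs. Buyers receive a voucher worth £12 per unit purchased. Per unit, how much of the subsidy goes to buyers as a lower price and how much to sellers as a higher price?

Pre-subsidy: 113 - Q = 38 + 0.5Q gives Q* = 50 and P* = 63.
With the rebate, buyers effectively pay Pb = Ps − 12, where Ps is the price sellers receive.
On the curves, Pb = 113 - Q and Ps = 38 + 0.5Q; the wedge Ps − Pb = 12 gives 38 + 0.5Q − (113 - Q) = 12, so Q' = 58.
Then Pb = 113 − 1·58 = 55 and Ps = 38 + 0.5·58 = 67.
Buyers' price falls by P* − Pb = 63 − 55 = 8; sellers' price rises by Ps − P* = 67 − 63 = 4.

Buyers gain £8 per unit; sellers gain £4 per unit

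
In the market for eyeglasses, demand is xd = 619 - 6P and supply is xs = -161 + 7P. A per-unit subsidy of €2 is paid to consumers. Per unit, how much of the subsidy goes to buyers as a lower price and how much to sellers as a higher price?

Buyers gain 14/13 per unit; sellers gain 12/13 per unit

Pre-subsidy: 619 - 6P = -161 + 7P gives P* = 60, x* = 259.
With the rebate, buyers effectively pay Pb = Ps − 2, where Ps is the price sellers receive.
Demand in terms of Ps becomes xd = 619 − 6(Ps − 2) = 631 - 6Ps. Setting this equal to supply: 631 - 6Ps = -161 + 7Ps, so Ps = 792/13.
Buyers pay Pb = 792/13 − 2 = 766/13; x' = -161 + 7·(792/13) = 3451/13.
Buyers' price falls by P* − Pb = 60 − 766/13 = 14/13; sellers' price rises by Ps − P* = 792/13 − 60 = 12/13.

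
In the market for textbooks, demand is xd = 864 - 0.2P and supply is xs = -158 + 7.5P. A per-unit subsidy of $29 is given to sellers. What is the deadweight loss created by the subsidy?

Pre-subsidy: 864 - 0.2P = -158 + 7.5P gives P* = 1460/11, x* = 9212/11.
With the subsidy, sellers receive Ps = Pb + 29 for each unit, where Pb is the price buyers pay.
Supply in terms of Pb becomes xs = -158 + 7.5(Pb + 29) = 59.5 + 7.5Pb. Setting this equal to demand: 864 - 0.2Pb = 59.5 + 7.5Pb, so Pb = 8045/77.
Sellers receive Ps = 8045/77 + 29 = 10278/77; x' = 864 − 0.2·(8045/77) = 64919/77.
The subsidy expands output by 64919/77 − 9212/11 = 435/77 past the efficient level; on those units the gap between marginal cost and willingness to pay runs from 0 up to 29.
DWL = ½ × 29 × 435/77 = 12615/154.

Deadweight loss = 12615/154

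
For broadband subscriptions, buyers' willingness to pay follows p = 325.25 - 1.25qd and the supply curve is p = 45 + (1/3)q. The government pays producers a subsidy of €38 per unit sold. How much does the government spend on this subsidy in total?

Pre-subsidy: 325.25 - 1.25q = 45 + (1/3)q gives q* = 177 and p* = 104.
With the subsidy, sellers receive ps = pb + 38 for each unit, where pb is the price buyers pay.
On the curves, pb = 325.25 - 1.25q and ps = 45 + (1/3)q; the wedge ps − pb = 38 gives 45 + (1/3)q − (325.25 - 1.25q) = 38, so q' = 201.
Then pb = 325.25 − 1.25·201 = 74 and ps = 45 + (1/3)·201 = 112.
Government outlay = subsidy × quantity = 38 × 201 = 7638.

Government cost = €7638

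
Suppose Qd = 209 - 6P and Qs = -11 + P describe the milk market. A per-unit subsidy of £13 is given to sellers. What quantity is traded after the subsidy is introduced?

Q' = 221/7

Pre-subsidy: 209 - 6P = -11 + P gives P* = 220/7, Q* = 143/7.
With the subsidy, sellers receive Ps = Pb + 13 for each unit, where Pb is the price buyers pay.
Supply in terms of Pb becomes Qs = -11 + 1(Pb + 13) = 2 + Pb. Setting this equal to demand: 209 - 6Pb = 2 + Pb, so Pb = 207/7.
Sellers receive Ps = 207/7 + 13 = 298/7; Q' = 209 − 6·(207/7) = 221/7.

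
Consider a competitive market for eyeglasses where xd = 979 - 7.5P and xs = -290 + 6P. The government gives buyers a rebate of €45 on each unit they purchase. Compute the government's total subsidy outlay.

Government cost = €19080

Pre-subsidy: 979 - 7.5P = -290 + 6P gives P* = 94, x* = 274.
With the rebate, buyers effectively pay Pb = Ps − 45, where Ps is the price sellers receive.
Demand in terms of Ps becomes xd = 979 − 7.5(Ps − 45) = 1316.5 - 7.5Ps. Setting this equal to supply: 1316.5 - 7.5Ps = -290 + 6Ps, so Ps = 119.
Buyers pay Pb = 119 − 45 = 74; x' = -290 + 6·119 = 424.
Government outlay = subsidy × quantity = 45 × 424 = 19080.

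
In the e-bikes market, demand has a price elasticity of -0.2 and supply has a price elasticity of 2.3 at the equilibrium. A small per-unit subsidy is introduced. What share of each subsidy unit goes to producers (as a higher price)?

For a small subsidy around the equilibrium, the benefit split depends on the relative slopes, which at a point are proportional to the elasticities.
Buyer share = εs/(εs + |εd|) = 2.3/(2.3 + 0.2) = 0.92; seller share = |εd|/(εs + |εd|) = 0.08.
So producers capture 0.08 of the subsidy.

Producer share = 0.08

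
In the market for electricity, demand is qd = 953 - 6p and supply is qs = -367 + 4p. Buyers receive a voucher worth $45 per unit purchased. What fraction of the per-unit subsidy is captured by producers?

Producer share = 0.6

Pre-subsidy: 953 - 6p = -367 + 4p gives p* = 132, q* = 161.
With the rebate, buyers effectively pay pb = ps − 45, where ps is the price sellers receive.
Demand in terms of ps becomes qd = 953 − 6(ps − 45) = 1223 - 6ps. Setting this equal to supply: 1223 - 6ps = -367 + 4ps, so ps = 159.
Buyers pay pb = 159 − 45 = 114; q' = -367 + 4·159 = 269.
Buyers' price falls by p* − pb = 132 − 114 = 18; sellers' price rises by ps − p* = 159 − 132 = 27.
So producers capture 27/45 = 0.6 of each unit of subsidy.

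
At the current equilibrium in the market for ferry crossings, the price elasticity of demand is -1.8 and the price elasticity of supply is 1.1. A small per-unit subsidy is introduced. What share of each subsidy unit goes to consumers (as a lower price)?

Consumer share = 11/29

For a small subsidy around the equilibrium, the benefit split depends on the relative slopes, which at a point are proportional to the elasticities.
Buyer share = εs/(εs + |εd|) = 1.1/(1.1 + 1.8) = 11/29; seller share = |εd|/(εs + |εd|) = 18/29.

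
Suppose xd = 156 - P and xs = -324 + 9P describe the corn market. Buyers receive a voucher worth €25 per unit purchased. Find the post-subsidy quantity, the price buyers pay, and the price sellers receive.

x' = 130.5; buyers pay €25.5; sellers receive €50.5

Pre-subsidy: 156 - P = -324 + 9P gives P* = 48, x* = 108.
With the rebate, buyers effectively pay Pb = Ps − 25, where Ps is the price sellers receive.
Demand in terms of Ps becomes xd = 156 − 1(Ps − 25) = 181 - Ps. Setting this equal to supply: 181 - Ps = -324 + 9Ps, so Ps = 50.5.
Buyers pay Pb = 50.5 − 25 = 25.5; x' = -324 + 9·50.5 = 130.5.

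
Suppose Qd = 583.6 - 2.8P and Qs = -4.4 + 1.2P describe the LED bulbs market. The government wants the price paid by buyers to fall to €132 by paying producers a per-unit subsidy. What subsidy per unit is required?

Required subsidy s = €50 per unit

At a buyer price of 132, quantity demanded is 583.6 − 2.8·132 = 214.
Sellers supply 214 only when they receive Ps with -4.4 + 1.2·Ps = 214, i.e. Ps = 182.
s = Ps − Pb = 182 − 132 = 50.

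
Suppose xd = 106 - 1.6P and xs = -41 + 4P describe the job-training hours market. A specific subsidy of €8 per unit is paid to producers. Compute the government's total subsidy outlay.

Pre-subsidy: 106 - 1.6P = -41 + 4P gives P* = 26.25, x* = 64.
With the subsidy, sellers receive Ps = Pb + 8 for each unit, where Pb is the price buyers pay.
Supply in terms of Pb becomes xs = -41 + 4(Pb + 8) = -9 + 4Pb. Setting this equal to demand: 106 - 1.6Pb = -9 + 4Pb, so Pb = 575/28.
Sellers receive Ps = 575/28 + 8 = 799/28; x' = 106 − 1.6·(575/28) = 512/7.
Government outlay = subsidy × quantity = 8 × 512/7 = 4096/7.

Government cost = 4096/7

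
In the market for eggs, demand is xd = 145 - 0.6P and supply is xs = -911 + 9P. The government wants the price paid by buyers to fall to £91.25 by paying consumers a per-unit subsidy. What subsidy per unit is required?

At a buyer price of 91.25, quantity demanded is 145 − 0.6·91.25 = 90.25.
Sellers supply 90.25 only when they receive Ps with -911 + 9·Ps = 90.25, i.e. Ps = 111.25.
s = Ps − Pb = 111.25 − 91.25 = 20.

Required subsidy s = £20 per unit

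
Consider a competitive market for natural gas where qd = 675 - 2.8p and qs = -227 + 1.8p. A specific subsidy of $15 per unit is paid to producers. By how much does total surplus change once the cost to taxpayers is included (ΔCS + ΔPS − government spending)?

Net change in total surplus = -2835/23

Pre-subsidy: 675 - 2.8p = -227 + 1.8p gives p* = 4510/23, q* = 2897/23.
With the subsidy, sellers receive ps = pb + 15 for each unit, where pb is the price buyers pay.
Supply in terms of pb becomes qs = -227 + 1.8(pb + 15) = -200 + 1.8pb. Setting this equal to demand: 675 - 2.8pb = -200 + 1.8pb, so pb = 4375/23.
Sellers receive ps = 4375/23 + 15 = 4720/23; q' = 675 − 2.8·(4375/23) = 3275/23.
ΔCS = ½(2897/23 + 3275/23)(4510/23 − 4375/23) = 416610/529; ΔPS = ½(2897/23 + 3275/23)(4720/23 − 4510/23) = 648060/529.
Government spending = 15 × 3275/23 = 49125/23.
Net change = 416610/529 + 648060/529 − 49125/23 = -2835/23. The loss equals the DWL triangle ½·15·378/23.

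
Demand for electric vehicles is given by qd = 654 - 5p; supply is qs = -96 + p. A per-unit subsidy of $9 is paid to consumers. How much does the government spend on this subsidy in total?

Pre-subsidy: 654 - 5p = -96 + p gives p* = 125, q* = 29.
With the rebate, buyers effectively pay pb = ps − 9, where ps is the price sellers receive.
Demand in terms of ps becomes qd = 654 − 5(ps − 9) = 699 - 5ps. Setting this equal to supply: 699 - 5ps = -96 + ps, so ps = 132.5.
Buyers pay pb = 132.5 − 9 = 123.5; q' = -96 + 1·132.5 = 36.5.
Government outlay = subsidy × quantity = 9 × 36.5 = 328.5.

Government cost = $328.5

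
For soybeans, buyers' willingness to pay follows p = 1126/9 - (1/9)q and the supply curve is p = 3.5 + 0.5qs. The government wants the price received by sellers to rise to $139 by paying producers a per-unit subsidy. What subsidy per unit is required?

Required subsidy s = $44 per unit

At a seller price of 139, quantity supplied is -7 + 2·139 = 271.
Buyers absorb 271 only when they pay pb = 1126/9 − (1/9)·271 = 95.
s = ps − pb = 139 − 95 = 44.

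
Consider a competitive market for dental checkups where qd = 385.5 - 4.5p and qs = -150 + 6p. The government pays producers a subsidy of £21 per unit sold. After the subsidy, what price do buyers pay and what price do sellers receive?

Buyers pay £39; sellers receive £60

Pre-subsidy: 385.5 - 4.5p = -150 + 6p gives p* = 51, q* = 156.
With the subsidy, sellers receive ps = pb + 21 for each unit, where pb is the price buyers pay.
Supply in terms of pb becomes qs = -150 + 6(pb + 21) = -24 + 6pb. Setting this equal to demand: 385.5 - 4.5pb = -24 + 6pb, so pb = 39.
Sellers receive ps = 39 + 21 = 60; q' = 385.5 − 4.5·39 = 210.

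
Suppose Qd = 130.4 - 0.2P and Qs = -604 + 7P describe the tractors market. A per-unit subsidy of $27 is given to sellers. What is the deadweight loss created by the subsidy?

Deadweight loss = $70.875

Pre-subsidy: 130.4 - 0.2P = -604 + 7P gives P* = 102, Q* = 110.
With the subsidy, sellers receive Ps = Pb + 27 for each unit, where Pb is the price buyers pay.
Supply in terms of Pb becomes Qs = -604 + 7(Pb + 27) = -415 + 7Pb. Setting this equal to demand: 130.4 - 0.2Pb = -415 + 7Pb, so Pb = 75.75.
Sellers receive Ps = 75.75 + 27 = 102.75; Q' = 130.4 − 0.2·75.75 = 115.25.
The subsidy expands output by 115.25 − 110 = 5.25 past the efficient level; on those units the gap between marginal cost and willingness to pay runs from 0 up to 27.
DWL = ½ × 27 × 5.25 = 70.875.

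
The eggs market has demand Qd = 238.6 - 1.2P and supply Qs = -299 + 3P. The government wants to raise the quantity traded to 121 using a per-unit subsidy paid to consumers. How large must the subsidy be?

At Q = 121, invert demand for the buyer price: Pb = (238.6 − 121)/1.2 = 98; invert supply for the seller price: Ps = (121 − (-299))/3 = 140.
The subsidy must fill the gap: s = Ps − Pb = 140 − 98 = 42.

Required subsidy s = 42 per unit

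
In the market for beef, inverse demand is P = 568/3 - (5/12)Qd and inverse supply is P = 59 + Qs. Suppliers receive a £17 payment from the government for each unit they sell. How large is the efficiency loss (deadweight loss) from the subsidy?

Pre-subsidy: 568/3 - (5/12)Q = 59 + Q gives Q* = 92 and P* = 151.
With the subsidy, sellers receive Ps = Pb + 17 for each unit, where Pb is the price buyers pay.
On the curves, Pb = 568/3 - (5/12)Q and Ps = 59 + Q; the wedge Ps − Pb = 17 gives 59 + Q − (568/3 - (5/12)Q) = 17, so Q' = 104.
Then Pb = 568/3 − (5/12)·104 = 146 and Ps = 59 + 1·104 = 163.
The subsidy expands output by 104 − 92 = 12 past the efficient level; on those units the gap between marginal cost and willingness to pay runs from 0 up to 17.
DWL = ½ × 17 × 12 = 102.

Deadweight loss = £102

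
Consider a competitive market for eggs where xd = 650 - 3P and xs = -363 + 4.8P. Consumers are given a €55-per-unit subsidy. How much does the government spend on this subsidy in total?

Pre-subsidy: 650 - 3P = -363 + 4.8P gives P* = 5065/39, x* = 3385/13.
With the rebate, buyers effectively pay Pb = Ps − 55, where Ps is the price sellers receive.
Demand in terms of Ps becomes xd = 650 − 3(Ps − 55) = 815 - 3Ps. Setting this equal to supply: 815 - 3Ps = -363 + 4.8Ps, so Ps = 5890/39.
Buyers pay Pb = 5890/39 − 55 = 3745/39; x' = -363 + 4.8·(5890/39) = 4705/13.
Government outlay = subsidy × quantity = 55 × 4705/13 = 258775/13.

Government cost = 258775/13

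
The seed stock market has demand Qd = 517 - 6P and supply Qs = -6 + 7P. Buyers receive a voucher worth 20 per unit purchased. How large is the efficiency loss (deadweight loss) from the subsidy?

Pre-subsidy: 517 - 6P = -6 + 7P gives P* = 523/13, Q* = 3583/13.
With the rebate, buyers effectively pay Pb = Ps − 20, where Ps is the price sellers receive.
Demand in terms of Ps becomes Qd = 517 − 6(Ps − 20) = 637 - 6Ps. Setting this equal to supply: 637 - 6Ps = -6 + 7Ps, so Ps = 643/13.
Buyers pay Pb = 643/13 − 20 = 383/13; Q' = -6 + 7·(643/13) = 4423/13.
The subsidy expands output by 4423/13 − 3583/13 = 840/13 past the efficient level; on those units the gap between marginal cost and willingness to pay runs from 0 up to 20.
DWL = ½ × 20 × 840/13 = 8400/13.

Deadweight loss = 8400/13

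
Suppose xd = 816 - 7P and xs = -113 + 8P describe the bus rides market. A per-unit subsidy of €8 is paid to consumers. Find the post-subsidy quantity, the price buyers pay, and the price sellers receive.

Pre-subsidy: 816 - 7P = -113 + 8P gives P* = 929/15, x* = 5737/15.
With the rebate, buyers effectively pay Pb = Ps − 8, where Ps is the price sellers receive.
Demand in terms of Ps becomes xd = 816 − 7(Ps − 8) = 872 - 7Ps. Setting this equal to supply: 872 - 7Ps = -113 + 8Ps, so Ps = 197/3.
Buyers pay Pb = 197/3 − 8 = 173/3; x' = -113 + 8·(197/3) = 1237/3.

x' = 1237/3; buyers pay 173/3; sellers receive 197/3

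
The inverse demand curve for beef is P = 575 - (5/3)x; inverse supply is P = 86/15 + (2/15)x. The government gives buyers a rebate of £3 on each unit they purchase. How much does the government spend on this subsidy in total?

Government cost = 8584/9

Pre-subsidy: 575 - (5/3)x = 86/15 + (2/15)x gives x* = 8539/27 and P* = 3880/81.
With the rebate, buyers effectively pay Pb = Ps − 3, where Ps is the price sellers receive.
On the curves, Pb = 575 - (5/3)x and Ps = 86/15 + (2/15)x; the wedge Ps − Pb = 3 gives 86/15 + (2/15)x − (575 - (5/3)x) = 3, so x' = 8584/27.
Then Pb = 575 − (5/3)·(8584/27) = 3655/81 and Ps = 86/15 + (2/15)·(8584/27) = 3898/81.
Government outlay = subsidy × quantity = 3 × 8584/27 = 8584/9.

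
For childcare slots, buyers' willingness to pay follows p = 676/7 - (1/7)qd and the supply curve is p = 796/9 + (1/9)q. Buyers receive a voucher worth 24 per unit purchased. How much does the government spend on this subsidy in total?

Government cost = 3036

Pre-subsidy: 676/7 - (1/7)q = 796/9 + (1/9)q gives q* = 32 and p* = 92.
With the rebate, buyers effectively pay pb = ps − 24, where ps is the price sellers receive.
On the curves, pb = 676/7 - (1/7)q and ps = 796/9 + (1/9)q; the wedge ps − pb = 24 gives 796/9 + (1/9)q − (676/7 - (1/7)q) = 24, so q' = 126.5.
Then pb = 676/7 − (1/7)·126.5 = 78.5 and ps = 796/9 + (1/9)·126.5 = 102.5.
Government outlay = subsidy × quantity = 24 × 126.5 = 3036.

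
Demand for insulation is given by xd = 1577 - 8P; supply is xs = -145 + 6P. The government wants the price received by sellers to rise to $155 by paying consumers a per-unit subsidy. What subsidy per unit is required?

At a seller price of 155, quantity supplied is -145 + 6·155 = 785.
Buyers absorb 785 only when they pay Pb with 1577 − 8·Pb = 785, i.e. Pb = 99.
s = Ps − Pb = 155 − 99 = 56.

Required subsidy s = $56 per unit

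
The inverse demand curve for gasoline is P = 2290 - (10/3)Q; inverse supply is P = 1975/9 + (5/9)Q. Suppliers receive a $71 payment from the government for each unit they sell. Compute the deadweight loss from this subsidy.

Pre-subsidy: 2290 - (10/3)Q = 1975/9 + (5/9)Q gives Q* = 3727/7 and P* = 10820/21.
With the subsidy, sellers receive Ps = Pb + 71 for each unit, where Pb is the price buyers pay.
On the curves, Pb = 2290 - (10/3)Q and Ps = 1975/9 + (5/9)Q; the wedge Ps − Pb = 71 gives 1975/9 + (5/9)Q − (2290 - (10/3)Q) = 71, so Q' = 19274/35.
Then Pb = 2290 − (10/3)·(19274/35) = 9542/21 and Ps = 1975/9 + (5/9)·(19274/35) = 11033/21.
The subsidy expands output by 19274/35 − 3727/7 = 639/35 past the efficient level; on those units the gap between marginal cost and willingness to pay runs from 0 up to 71.
DWL = ½ × 71 × 639/35 = 45369/70.

Deadweight loss = 45369/70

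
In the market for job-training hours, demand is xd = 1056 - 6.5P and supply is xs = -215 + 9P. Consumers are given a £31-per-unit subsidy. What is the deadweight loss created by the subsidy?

Pre-subsidy: 1056 - 6.5P = -215 + 9P gives P* = 82, x* = 523.
With the rebate, buyers effectively pay Pb = Ps − 31, where Ps is the price sellers receive.
Demand in terms of Ps becomes xd = 1056 − 6.5(Ps − 31) = 1257.5 - 6.5Ps. Setting this equal to supply: 1257.5 - 6.5Ps = -215 + 9Ps, so Ps = 95.
Buyers pay Pb = 95 − 31 = 64; x' = -215 + 9·95 = 640.
The subsidy expands output by 640 − 523 = 117 past the efficient level; on those units the gap between marginal cost and willingness to pay runs from 0 up to 31.
DWL = ½ × 31 × 117 = 1813.5.

Deadweight loss = £1813.5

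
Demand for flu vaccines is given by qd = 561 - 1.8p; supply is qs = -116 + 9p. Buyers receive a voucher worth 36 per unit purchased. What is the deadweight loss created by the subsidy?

Pre-subsidy: 561 - 1.8p = -116 + 9p gives p* = 3385/54, q* = 2689/6.
With the rebate, buyers effectively pay pb = ps − 36, where ps is the price sellers receive.
Demand in terms of ps becomes qd = 561 − 1.8(ps − 36) = 625.8 - 1.8ps. Setting this equal to supply: 625.8 - 1.8ps = -116 + 9ps, so ps = 3709/54.
Buyers pay pb = 3709/54 − 36 = 1765/54; q' = -116 + 9·(3709/54) = 3013/6.
The subsidy expands output by 3013/6 − 2689/6 = 54 past the efficient level; on those units the gap between marginal cost and willingness to pay runs from 0 up to 36.
DWL = ½ × 36 × 54 = 972.

Deadweight loss = 972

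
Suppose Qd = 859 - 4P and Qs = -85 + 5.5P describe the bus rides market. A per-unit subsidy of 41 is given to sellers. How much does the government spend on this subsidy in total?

Government cost = 433493/19

Pre-subsidy: 859 - 4P = -85 + 5.5P gives P* = 1888/19, Q* = 8769/19.
With the subsidy, sellers receive Ps = Pb + 41 for each unit, where Pb is the price buyers pay.
Supply in terms of Pb becomes Qs = -85 + 5.5(Pb + 41) = 140.5 + 5.5Pb. Setting this equal to demand: 859 - 4Pb = 140.5 + 5.5Pb, so Pb = 1437/19.
Sellers receive Ps = 1437/19 + 41 = 2216/19; Q' = 859 − 4·(1437/19) = 10573/19.
Government outlay = subsidy × quantity = 41 × 10573/19 = 433493/19.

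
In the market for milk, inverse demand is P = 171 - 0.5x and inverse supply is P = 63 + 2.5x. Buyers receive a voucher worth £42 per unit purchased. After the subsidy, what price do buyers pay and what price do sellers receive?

Pre-subsidy: 171 - 0.5x = 63 + 2.5x gives x* = 36 and P* = 153.
With the rebate, buyers effectively pay Pb = Ps − 42, where Ps is the price sellers receive.
On the curves, Pb = 171 - 0.5x and Ps = 63 + 2.5x; the wedge Ps − Pb = 42 gives 63 + 2.5x − (171 - 0.5x) = 42, so x' = 50.
Then Pb = 171 − 0.5·50 = 146 and Ps = 63 + 2.5·50 = 188.

Buyers pay £146; sellers receive £188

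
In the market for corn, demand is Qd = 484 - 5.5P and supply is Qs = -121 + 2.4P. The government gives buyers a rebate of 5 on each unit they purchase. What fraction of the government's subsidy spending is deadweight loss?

DWL / government spending = 30/511

Pre-subsidy: 484 - 5.5P = -121 + 2.4P gives P* = 6050/79, Q* = 4961/79.
With the rebate, buyers effectively pay Pb = Ps − 5, where Ps is the price sellers receive.
Demand in terms of Ps becomes Qd = 484 − 5.5(Ps − 5) = 511.5 - 5.5Ps. Setting this equal to supply: 511.5 - 5.5Ps = -121 + 2.4Ps, so Ps = 6325/79.
Buyers pay Pb = 6325/79 − 5 = 5930/79; Q' = -121 + 2.4·(6325/79) = 5621/79.
ΔCS = ½(4961/79 + 5621/79)(6050/79 − 5930/79) = 634920/6241; ΔPS = ½(4961/79 + 5621/79)(6325/79 − 6050/79) = 1455025/6241.
Government spending = 5 × 5621/79 = 28105/79.
DWL = ½ × 5 × (5621/79 − 4961/79) = 1650/79; fraction = (1650/79) / (28105/79) = 30/511.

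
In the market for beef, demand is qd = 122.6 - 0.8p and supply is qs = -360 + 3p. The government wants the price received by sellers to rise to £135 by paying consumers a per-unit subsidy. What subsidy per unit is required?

Required subsidy s = £38 per unit

At a seller price of 135, quantity supplied is -360 + 3·135 = 45.
Buyers absorb 45 only when they pay pb with 122.6 − 0.8·pb = 45, i.e. pb = 97.
s = ps − pb = 135 − 97 = 38.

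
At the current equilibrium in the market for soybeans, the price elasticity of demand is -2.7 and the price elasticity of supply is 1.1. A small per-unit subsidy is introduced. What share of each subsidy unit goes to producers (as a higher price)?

For a small subsidy around the equilibrium, the benefit split depends on the relative slopes, which at a point are proportional to the elasticities.
Buyer share = εs/(εs + |εd|) = 1.1/(1.1 + 2.7) = 11/38; seller share = |εd|/(εs + |εd|) = 27/38.
So producers capture 27/38 of the subsidy.

Producer share = 27/38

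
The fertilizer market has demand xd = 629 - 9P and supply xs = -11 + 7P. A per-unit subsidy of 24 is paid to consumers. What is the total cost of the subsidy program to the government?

Pre-subsidy: 629 - 9P = -11 + 7P gives P* = 40, x* = 269.
With the rebate, buyers effectively pay Pb = Ps − 24, where Ps is the price sellers receive.
Demand in terms of Ps becomes xd = 629 − 9(Ps − 24) = 845 - 9Ps. Setting this equal to supply: 845 - 9Ps = -11 + 7Ps, so Ps = 53.5.
Buyers pay Pb = 53.5 − 24 = 29.5; x' = -11 + 7·53.5 = 363.5.
Government outlay = subsidy × quantity = 24 × 363.5 = 8724.

Government cost = 8724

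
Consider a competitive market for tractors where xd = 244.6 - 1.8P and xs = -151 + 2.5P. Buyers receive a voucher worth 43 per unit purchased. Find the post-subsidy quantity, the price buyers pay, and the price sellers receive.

x' = 124; buyers pay 67; sellers receive 110

Pre-subsidy: 244.6 - 1.8P = -151 + 2.5P gives P* = 92, x* = 79.
With the rebate, buyers effectively pay Pb = Ps − 43, where Ps is the price sellers receive.
Demand in terms of Ps becomes xd = 244.6 − 1.8(Ps − 43) = 322 - 1.8Ps. Setting this equal to supply: 322 - 1.8Ps = -151 + 2.5Ps, so Ps = 110.
Buyers pay Pb = 110 − 43 = 67; x' = -151 + 2.5·110 = 124.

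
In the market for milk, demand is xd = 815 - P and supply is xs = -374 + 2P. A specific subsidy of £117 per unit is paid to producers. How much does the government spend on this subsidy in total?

Government cost = £58110

Pre-subsidy: 815 - P = -374 + 2P gives P* = 1189/3, x* = 1256/3.
With the subsidy, sellers receive Ps = Pb + 117 for each unit, where Pb is the price buyers pay.
Supply in terms of Pb becomes xs = -374 + 2(Pb + 117) = -140 + 2Pb. Setting this equal to demand: 815 - Pb = -140 + 2Pb, so Pb = 955/3.
Sellers receive Ps = 955/3 + 117 = 1306/3; x' = 815 − 1·(955/3) = 1490/3.
Government outlay = subsidy × quantity = 117 × 1490/3 = 58110.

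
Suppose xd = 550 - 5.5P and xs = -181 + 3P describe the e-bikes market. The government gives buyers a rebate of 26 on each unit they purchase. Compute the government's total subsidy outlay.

Pre-subsidy: 550 - 5.5P = -181 + 3P gives P* = 86, x* = 77.
With the rebate, buyers effectively pay Pb = Ps − 26, where Ps is the price sellers receive.
Demand in terms of Ps becomes xd = 550 − 5.5(Ps − 26) = 693 - 5.5Ps. Setting this equal to supply: 693 - 5.5Ps = -181 + 3Ps, so Ps = 1748/17.
Buyers pay Pb = 1748/17 − 26 = 1306/17; x' = -181 + 3·(1748/17) = 2167/17.
Government outlay = subsidy × quantity = 26 × 2167/17 = 56342/17.

Government cost = 56342/17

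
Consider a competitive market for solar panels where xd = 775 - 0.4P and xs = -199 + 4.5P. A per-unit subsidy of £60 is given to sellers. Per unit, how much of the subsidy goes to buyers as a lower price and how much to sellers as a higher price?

Pre-subsidy: 775 - 0.4P = -199 + 4.5P gives P* = 9740/49, x* = 34079/49.
With the subsidy, sellers receive Ps = Pb + 60 for each unit, where Pb is the price buyers pay.
Supply in terms of Pb becomes xs = -199 + 4.5(Pb + 60) = 71 + 4.5Pb. Setting this equal to demand: 775 - 0.4Pb = 71 + 4.5Pb, so Pb = 7040/49.
Sellers receive Ps = 7040/49 + 60 = 9980/49; x' = 775 − 0.4·(7040/49) = 35159/49.
Buyers' price falls by P* − Pb = 9740/49 − 7040/49 = 2700/49; sellers' price rises by Ps − P* = 9980/49 − 9740/49 = 240/49.

Buyers gain 2700/49 per unit; sellers gain 240/49 per unit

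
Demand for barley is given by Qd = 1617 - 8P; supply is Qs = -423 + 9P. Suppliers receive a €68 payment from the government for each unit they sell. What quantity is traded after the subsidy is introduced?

Q' = 945

Pre-subsidy: 1617 - 8P = -423 + 9P gives P* = 120, Q* = 657.
With the subsidy, sellers receive Ps = Pb + 68 for each unit, where Pb is the price buyers pay.
Supply in terms of Pb becomes Qs = -423 + 9(Pb + 68) = 189 + 9Pb. Setting this equal to demand: 1617 - 8Pb = 189 + 9Pb, so Pb = 84.
Sellers receive Ps = 84 + 68 = 152; Q' = 1617 − 8·84 = 945.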